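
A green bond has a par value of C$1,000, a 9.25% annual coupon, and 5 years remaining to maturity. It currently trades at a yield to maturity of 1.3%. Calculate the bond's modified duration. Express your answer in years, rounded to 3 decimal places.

4.292 years

Periodic yield y = 0.013. First find Macaulay duration:
  t   CF        PV=CF/(1+0.013)^t    t·PV
  1        92.50        91.3129        91.3129
  2        92.50        90.1411       180.2822
  3        92.50        88.9843       266.9529
  4        92.50        87.8424       351.3694
  5     1,092.50     1,024.1751     5,120.8756
  Σ                  1,382.4558     6,010.7930
P = 1,382.4558; Macaulay duration = 6,010.7930 / 1,382.4558 = 4.34791 years.
Modified duration = D_Mac / (1 + y) = 4.34791 / 1.013 = 4.29211 years.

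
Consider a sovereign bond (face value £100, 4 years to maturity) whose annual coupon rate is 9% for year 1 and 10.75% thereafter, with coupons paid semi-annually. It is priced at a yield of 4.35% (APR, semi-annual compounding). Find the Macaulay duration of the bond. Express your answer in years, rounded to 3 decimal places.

3.465 years

Periodic yield y = 0.02175. Discount each cash flow and weight by its period:
  t   CF        PV=CF/(1+0.02175)^t    t·PV
  1        4.500         4.4042         4.4042
  2        4.500         4.3105         8.6209
  3        5.375         5.0390        15.1170
  4        5.375         4.9317        19.7269
  5        5.375         4.8268        24.1338
  6        5.375         4.7240        28.3440
  7        5.375         4.6234        32.3641
  8      105.375        88.7116       709.6928
  Σ                    121.5712       842.4038
Price P = Σ PV = 121.5712.
Macaulay duration = Σ(t·PV) / P = 842.4038 / 121.5712 = 6.92930 half-year periods.
In years: 6.92930 / 2 = 3.46465 years.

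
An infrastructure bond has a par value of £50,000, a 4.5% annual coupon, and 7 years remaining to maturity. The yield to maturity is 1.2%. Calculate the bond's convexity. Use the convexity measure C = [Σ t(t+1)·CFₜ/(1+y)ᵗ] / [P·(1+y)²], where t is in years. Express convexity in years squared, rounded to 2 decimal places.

With y = 0.012:
  t   CF        PV=CF/(1+0.012)^t    t·PV        t(t+1)·PV
  1     2,250.00     2,223.3202     2,223.3202       4,446.6403
  2     2,250.00     2,196.9567     4,393.9134      13,181.7401
  3     2,250.00     2,170.9058     6,512.7174      26,050.8697
  4     2,250.00     2,145.1638     8,580.6554      42,903.2768
  5     2,250.00     2,119.7271    10,598.6356      63,591.8135
  6     2,250.00     2,094.5920    12,567.5521      87,972.8645
  7    52,250.00    48,064.3095   336,450.1663   2,691,601.3302
  Σ                 61,014.9751   381,326.9602   2,929,748.5352
P = 61,014.9751.
Convexity = Σ t(t+1)·PV / [P·(1+y)²] = 2,929,748.5352 / (61,014.9751 × 1.024144) = 46.88489.

46.88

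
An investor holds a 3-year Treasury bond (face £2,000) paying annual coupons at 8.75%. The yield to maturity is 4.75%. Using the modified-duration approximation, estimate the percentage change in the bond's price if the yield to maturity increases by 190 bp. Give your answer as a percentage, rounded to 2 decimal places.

-5.04%

Periodic yield y = 0.0475. Modified duration first:
  t   CF        PV=CF/(1+0.0475)^t    t·PV
  1       175.00       167.0644       167.0644
  2       175.00       159.4887       318.9774
  3     2,175.00     1,892.3313     5,676.9938
  Σ                  2,218.8844     6,163.0357
P = 2,218.8844; D_Mac = 2.77754 yrs; D_mod = 2.77754/(1+0.0475) = 2.65159 yrs.
ΔP/P ≈ -D_mod · Δy = -2.65159 × (+0.019) = -0.050380 = -5.0380%.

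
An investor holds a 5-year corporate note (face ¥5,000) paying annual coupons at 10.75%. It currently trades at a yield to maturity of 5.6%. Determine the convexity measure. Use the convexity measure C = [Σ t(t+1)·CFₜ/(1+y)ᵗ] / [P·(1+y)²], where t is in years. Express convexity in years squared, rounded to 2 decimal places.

21.26

With y = 0.056:
  t   CF        PV=CF/(1+0.056)^t    t·PV        t(t+1)·PV
  1       537.50       508.9962       508.9962       1,017.9924
  2       537.50       482.0040       964.0080       2,892.0239
  3       537.50       456.4432     1,369.3295       5,477.3181
  4       537.50       432.2379     1,728.9514       8,644.7570
  5     5,537.50     4,216.9082    21,084.5411     126,507.2464
  Σ                  6,096.5894    25,655.8262     144,539.3379
P = 6,096.5894.
Convexity = Σ t(t+1)·PV / [P·(1+y)²] = 144,539.3379 / (6,096.5894 × 1.115136) = 21.26039.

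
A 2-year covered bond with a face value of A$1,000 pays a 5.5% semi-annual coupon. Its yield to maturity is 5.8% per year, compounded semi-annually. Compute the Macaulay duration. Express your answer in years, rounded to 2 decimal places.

1.92 years

Periodic yield y = 0.029. Discount each cash flow and weight by its period:
  t   CF        PV=CF/(1+0.029)^t    t·PV
  1        27.50        26.7250        26.7250
  2        27.50        25.9718        51.9436
  3        27.50        25.2398        75.7195
  4     1,027.50       916.4744     3,665.8975
  Σ                    994.4110     3,820.2856
Price P = Σ PV = 994.4110.
Macaulay duration = Σ(t·PV) / P = 3,820.2856 / 994.4110 = 3.84176 half-year periods.
In years: 3.84176 / 2 = 1.92088 years.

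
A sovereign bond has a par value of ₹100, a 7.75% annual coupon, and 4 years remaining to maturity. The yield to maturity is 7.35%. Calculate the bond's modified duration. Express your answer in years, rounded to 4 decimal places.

Periodic yield y = 0.0735. First find Macaulay duration:
  t   CF        PV=CF/(1+0.0735)^t    t·PV
  1         7.75         7.2194         7.2194
  2         7.75         6.7251        13.4502
  3         7.75         6.2646        18.7939
  4       107.75        81.1352       324.5406
  Σ                    101.3442       364.0041
P = 101.3442; Macaulay duration = 364.0041 / 101.3442 = 3.59176 years.
Modified duration = D_Mac / (1 + y) = 3.59176 / 1.0735 = 3.34584 years.

3.3458 years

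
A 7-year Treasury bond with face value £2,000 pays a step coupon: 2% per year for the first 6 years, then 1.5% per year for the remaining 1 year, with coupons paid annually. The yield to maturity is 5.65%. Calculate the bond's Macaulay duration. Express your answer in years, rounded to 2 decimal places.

6.54 years

Periodic yield y = 0.0565. Discount each cash flow and weight by its year:
  t   CF        PV=CF/(1+0.0565)^t    t·PV
  1        40.00        37.8609        37.8609
  2        40.00        35.8361        71.6722
  3        40.00        33.9197       101.7590
  4        40.00        32.1057       128.4228
  5        40.00        30.3887       151.9436
  6        40.00        28.7636       172.5815
  7     2,030.00     1,381.6865     9,671.8058
  Σ                  1,580.5612    10,336.0458
Price P = Σ PV = 1,580.5612.
Macaulay duration = Σ(t·PV) / P = 10,336.0458 / 1,580.5612 = 6.53948 years.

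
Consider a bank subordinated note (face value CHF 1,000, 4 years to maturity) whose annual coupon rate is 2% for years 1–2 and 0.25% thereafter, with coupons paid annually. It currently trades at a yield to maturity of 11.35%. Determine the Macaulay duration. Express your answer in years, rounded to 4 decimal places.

3.8722 years

Periodic yield y = 0.1135. Discount each cash flow and weight by its year:
  t   CF        PV=CF/(1+0.1135)^t    t·PV
  1        20.00        17.9614        17.9614
  2        20.00        16.1306        32.2611
  3         2.50         1.8108         5.4324
  4     1,002.50       652.1140     2,608.4558
  Σ                    688.0167     2,664.1107
Price P = Σ PV = 688.0167.
Macaulay duration = Σ(t·PV) / P = 2,664.1107 / 688.0167 = 3.87216 years.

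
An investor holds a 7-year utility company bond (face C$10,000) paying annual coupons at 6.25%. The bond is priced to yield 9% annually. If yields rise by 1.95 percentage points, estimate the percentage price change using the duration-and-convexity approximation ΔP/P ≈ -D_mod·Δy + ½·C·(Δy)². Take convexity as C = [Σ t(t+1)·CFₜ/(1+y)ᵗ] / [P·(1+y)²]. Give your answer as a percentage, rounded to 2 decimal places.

With y = 0.09:
  t   CF        PV=CF/(1+0.09)^t    t·PV        t(t+1)·PV
  1       625.00       573.3945       573.3945       1,146.7890
  2       625.00       526.0500     1,052.1000       3,156.3000
  3       625.00       482.6147     1,447.8440       5,791.3761
  4       625.00       442.7658     1,771.0630       8,855.3151
  5       625.00       406.2071     2,031.0356      12,186.2135
  6       625.00       372.6671     2,236.0025      15,652.0173
  7    10,625.00     5,812.2389    40,685.6720     325,485.3757
  Σ                  8,615.9380    49,797.1116     372,273.3867
P = 8,615.9380; D_Mac = 5.77965 yrs; D_mod = 5.30243 yrs; C = 36.36691.
Duration effect: -5.30243 × (+0.0195) = -0.103397
Convexity effect: 0.5 × 36.36691 × (0.0195)² = +0.0069143
ΔP/P ≈ -0.103397 + 0.0069143 = -0.096483 = -9.6483%.

-9.65%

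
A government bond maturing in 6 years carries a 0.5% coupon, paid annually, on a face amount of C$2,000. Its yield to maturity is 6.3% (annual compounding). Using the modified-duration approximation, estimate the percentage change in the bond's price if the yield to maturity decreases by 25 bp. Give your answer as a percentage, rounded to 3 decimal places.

Periodic yield y = 0.063. Modified duration first:
  t   CF        PV=CF/(1+0.063)^t    t·PV
  1        10.00         9.4073         9.4073
  2        10.00         8.8498        17.6996
  3        10.00         8.3253        24.9759
  4        10.00         7.8319        31.3276
  5        10.00         7.3677        36.8386
  6     2,010.00     1,393.1455     8,358.8729
  Σ                  1,434.9276     8,479.1220
P = 1,434.9276; D_Mac = 5.90909 yrs; D_mod = 5.90909/(1+0.063) = 5.55888 yrs.
ΔP/P ≈ -D_mod · Δy = -5.55888 × (-0.0025) = +0.013897 = +1.3897%.

+1.390%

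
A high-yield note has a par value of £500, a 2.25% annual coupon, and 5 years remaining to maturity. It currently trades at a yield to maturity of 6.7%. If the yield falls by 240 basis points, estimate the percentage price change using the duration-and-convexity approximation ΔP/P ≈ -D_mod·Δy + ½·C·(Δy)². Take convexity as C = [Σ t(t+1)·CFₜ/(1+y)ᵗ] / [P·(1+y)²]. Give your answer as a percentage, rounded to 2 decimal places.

With y = 0.067:
  t   CF        PV=CF/(1+0.067)^t    t·PV        t(t+1)·PV
  1        11.25        10.5436        10.5436          21.0872
  2        11.25         9.8815        19.7630          59.2891
  3        11.25         9.2610        27.7831         111.1324
  4        11.25         8.6795        34.7180         173.5901
  5       511.25       369.6675     1,848.3373      11,090.0238
  Σ                    408.0331     1,941.1450      11,455.1225
P = 408.0331; D_Mac = 4.75732 yrs; D_mod = 4.45860 yrs; C = 24.65900.
Duration effect: -4.45860 × (-0.024) = +0.107006
Convexity effect: 0.5 × 24.65900 × (-0.024)² = +0.0071018
ΔP/P ≈ +0.107006 + 0.0071018 = +0.114108 = +11.4108%.

+11.41%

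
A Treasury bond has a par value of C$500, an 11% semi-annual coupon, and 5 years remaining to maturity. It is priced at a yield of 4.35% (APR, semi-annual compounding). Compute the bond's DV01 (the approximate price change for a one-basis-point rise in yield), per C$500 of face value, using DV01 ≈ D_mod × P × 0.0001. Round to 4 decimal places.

C$0.2611

Periodic yield y = 0.02175.
  t   CF        PV=CF/(1+0.02175)^t    t·PV
  1        27.50        26.9146        26.9146
  2        27.50        26.3417        52.6834
  3        27.50        25.7809        77.3428
  4        27.50        25.2321       100.9286
  5        27.50        24.6950       123.4751
  6        27.50        24.1693       145.0160
  7        27.50        23.6548       165.5839
  8        27.50        23.1513       185.2105
  9        27.50        22.6585       203.9264
  10      527.50       425.3790     4,253.7896
  Σ                    647.9773     5,334.8708
P = 647.9773; D_Mac = 8.23311 half-year periods = 4.11656 yrs; D_mod = 4.02893 yrs.
DV01 ≈ 4.02893 × 647.9773 × 0.0001 = 0.261065.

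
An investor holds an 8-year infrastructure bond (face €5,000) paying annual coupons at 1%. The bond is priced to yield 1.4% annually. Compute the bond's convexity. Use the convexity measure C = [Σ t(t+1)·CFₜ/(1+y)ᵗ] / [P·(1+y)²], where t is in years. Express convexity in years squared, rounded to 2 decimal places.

With y = 0.014:
  t   CF        PV=CF/(1+0.014)^t    t·PV        t(t+1)·PV
  1        50.00        49.3097        49.3097          98.6193
  2        50.00        48.6289        97.2577         291.7732
  3        50.00        47.9575       143.8724         575.4895
  4        50.00        47.2953       189.1813         945.9064
  5        50.00        46.6423       233.2116       1,399.2699
  6        50.00        45.9984       275.9901       1,931.9308
  7        50.00        45.3633       317.5429       2,540.3429
  8     5,050.00     4,518.4319    36,147.4549     325,327.0945
  Σ                  4,849.6271    37,453.8206     333,110.4265
P = 4,849.6271.
Convexity = Σ t(t+1)·PV / [P·(1+y)²] = 333,110.4265 / (4,849.6271 × 1.028196) = 66.80423.

66.80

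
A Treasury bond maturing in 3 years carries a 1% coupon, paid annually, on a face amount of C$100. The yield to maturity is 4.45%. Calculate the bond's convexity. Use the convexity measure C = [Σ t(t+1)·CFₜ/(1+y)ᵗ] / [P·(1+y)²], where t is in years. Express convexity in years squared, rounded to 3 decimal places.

With y = 0.0445:
  t   CF        PV=CF/(1+0.0445)^t    t·PV        t(t+1)·PV
  1         1.00         0.9574         0.9574           1.9148
  2         1.00         0.9166         1.8332           5.4996
  3       101.00        88.6331       265.8994       1,063.5974
  Σ                     90.5071       268.6900       1,071.0119
P = 90.5071.
Convexity = Σ t(t+1)·PV / [P·(1+y)²] = 1,071.0119 / (90.5071 × 1.090980) = 10.84663.

10.847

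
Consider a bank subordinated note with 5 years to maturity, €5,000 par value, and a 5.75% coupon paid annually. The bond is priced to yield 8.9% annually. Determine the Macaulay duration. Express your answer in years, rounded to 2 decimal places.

4.45 years

Periodic yield y = 0.089. Discount each cash flow and weight by its year:
  t   CF        PV=CF/(1+0.089)^t    t·PV
  1       287.50       264.0037       264.0037
  2       287.50       242.4276       484.8552
  3       287.50       222.6149       667.8447
  4       287.50       204.4214       817.6855
  5     5,287.50     3,452.3195    17,261.5975
  Σ                  4,385.7871    19,495.9866
Price P = Σ PV = 4,385.7871.
Macaulay duration = Σ(t·PV) / P = 19,495.9866 / 4,385.7871 = 4.44527 years.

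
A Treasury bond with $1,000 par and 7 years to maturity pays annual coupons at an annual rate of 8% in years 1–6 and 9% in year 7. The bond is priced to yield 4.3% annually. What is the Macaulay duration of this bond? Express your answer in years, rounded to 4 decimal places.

Periodic yield y = 0.043. Discount each cash flow and weight by its year:
  t   CF        PV=CF/(1+0.043)^t    t·PV
  1        80.00        76.7018        76.7018
  2        80.00        73.5396       147.0792
  3        80.00        70.5078       211.5234
  4        80.00        67.6009       270.4038
  5        80.00        64.8139       324.0697
  6        80.00        62.1418       372.8511
  7     1,090.00       811.7762     5,682.4337
  Σ                  1,227.0822     7,085.0627
Price P = Σ PV = 1,227.0822.
Macaulay duration = Σ(t·PV) / P = 7,085.0627 / 1,227.0822 = 5.77391 years.

5.7739 years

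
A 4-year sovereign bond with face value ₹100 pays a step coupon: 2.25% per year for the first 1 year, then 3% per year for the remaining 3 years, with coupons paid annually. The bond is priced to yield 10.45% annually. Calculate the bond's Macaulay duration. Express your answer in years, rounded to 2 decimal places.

Periodic yield y = 0.1045. Discount each cash flow and weight by its year:
  t   CF        PV=CF/(1+0.1045)^t    t·PV
  1         2.25         2.0371         2.0371
  2         3.00         2.4592         4.9184
  3         3.00         2.2265         6.6795
  4       103.00        69.2109       276.8435
  Σ                     75.9337       290.4785
Price P = Σ PV = 75.9337.
Macaulay duration = Σ(t·PV) / P = 290.4785 / 75.9337 = 3.82542 years.

3.83 years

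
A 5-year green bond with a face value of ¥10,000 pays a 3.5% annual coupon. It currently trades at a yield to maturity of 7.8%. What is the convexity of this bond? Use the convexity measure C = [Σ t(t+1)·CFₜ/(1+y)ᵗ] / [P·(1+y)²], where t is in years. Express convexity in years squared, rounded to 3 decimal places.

With y = 0.078:
  t   CF        PV=CF/(1+0.078)^t    t·PV        t(t+1)·PV
  1       350.00       324.6753       324.6753         649.3506
  2       350.00       301.1830       602.3661       1,807.0983
  3       350.00       279.3906       838.1717       3,352.6870
  4       350.00       259.1749     1,036.6997       5,183.4987
  5    10,350.00     7,109.6226    35,548.1128     213,288.6769
  Σ                  8,274.0465    38,350.0257     224,281.3116
P = 8,274.0465.
Convexity = Σ t(t+1)·PV / [P·(1+y)²] = 224,281.3116 / (8,274.0465 × 1.162084) = 23.32586.

23.326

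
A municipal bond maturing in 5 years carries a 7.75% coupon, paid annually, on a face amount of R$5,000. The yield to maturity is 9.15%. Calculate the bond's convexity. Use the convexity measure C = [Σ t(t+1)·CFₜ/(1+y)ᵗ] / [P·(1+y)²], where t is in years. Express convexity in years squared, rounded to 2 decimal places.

With y = 0.0915:
  t   CF        PV=CF/(1+0.0915)^t    t·PV        t(t+1)·PV
  1       387.50       355.0160       355.0160         710.0321
  2       387.50       325.2552       650.5104       1,951.5311
  3       387.50       297.9892       893.9675       3,575.8701
  4       387.50       273.0089     1,092.0355       5,460.1773
  5     5,387.50     3,477.5116    17,387.5578     104,325.3469
  Σ                  4,728.7808    20,379.0872     116,022.9575
P = 4,728.7808.
Convexity = Σ t(t+1)·PV / [P·(1+y)²] = 116,022.9575 / (4,728.7808 × 1.191372) = 20.59431.

20.59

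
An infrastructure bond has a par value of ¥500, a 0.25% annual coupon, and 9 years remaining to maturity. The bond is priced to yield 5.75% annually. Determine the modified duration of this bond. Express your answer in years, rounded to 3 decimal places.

8.396 years

Periodic yield y = 0.0575. First find Macaulay duration:
  t   CF        PV=CF/(1+0.0575)^t    t·PV
  1         1.25         1.1820         1.1820
  2         1.25         1.1178         2.2355
  3         1.25         1.0570         3.1710
  4         1.25         0.9995         3.9981
  5         1.25         0.9452         4.7258
  6         1.25         0.8938         5.3626
  7         1.25         0.8452         5.9162
  8         1.25         0.7992         6.3938
  9       501.25       303.0617     2,727.5550
  Σ                    310.9013     2,760.5400
P = 310.9013; Macaulay duration = 2,760.5400 / 310.9013 = 8.87915 years.
Modified duration = D_Mac / (1 + y) = 8.87915 / 1.0575 = 8.39636 years.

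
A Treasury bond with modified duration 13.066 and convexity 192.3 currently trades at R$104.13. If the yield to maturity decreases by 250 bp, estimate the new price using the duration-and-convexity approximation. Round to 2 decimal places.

Duration effect: -D_mod·Δy = -13.066 × (-0.025) = +0.326650
Convexity effect: ½·C·(Δy)² = 0.5 × 192.3 × (-0.025)² = +0.06009375
ΔP/P ≈ +0.326650 + 0.06009375 = +0.38674375
New price ≈ 104.13 × (1 + 0.38674375) = 144.4016266875.

R$144.40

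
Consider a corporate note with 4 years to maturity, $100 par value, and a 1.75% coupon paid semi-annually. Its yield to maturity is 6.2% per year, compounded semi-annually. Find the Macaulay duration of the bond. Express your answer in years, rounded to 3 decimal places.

Periodic yield y = 0.031. Discount each cash flow and weight by its period:
  t   CF        PV=CF/(1+0.031)^t    t·PV
  1        0.875         0.8487         0.8487
  2        0.875         0.8232         1.6463
  3        0.875         0.7984         2.3953
  4        0.875         0.7744         3.0977
  5        0.875         0.7511         3.7556
  6        0.875         0.7285         4.3713
  7        0.875         0.7066         4.9465
  8      100.875        79.0159       632.1268
  Σ                     84.4469       653.1882
Price P = Σ PV = 84.4469.
Macaulay duration = Σ(t·PV) / P = 653.1882 / 84.4469 = 7.73490 half-year periods.
In years: 7.73490 / 2 = 3.86745 years.

3.867 years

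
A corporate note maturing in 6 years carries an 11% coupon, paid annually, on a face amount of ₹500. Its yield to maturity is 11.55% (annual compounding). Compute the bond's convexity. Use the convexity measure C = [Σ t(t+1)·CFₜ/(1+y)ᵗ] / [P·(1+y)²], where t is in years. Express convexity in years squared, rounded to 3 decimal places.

24.022

With y = 0.1155:
  t   CF        PV=CF/(1+0.1155)^t    t·PV        t(t+1)·PV
  1        55.00        49.3052        49.3052          98.6105
  2        55.00        44.2001        88.4003         265.2008
  3        55.00        39.6236       118.8708         475.4832
  4        55.00        35.5209       142.0837         710.4187
  5        55.00        31.8431       159.2153         955.2918
  6       555.00       288.0551     1,728.3305      12,098.3133
  Σ                    488.5481     2,286.2058      14,603.3183
P = 488.5481.
Convexity = Σ t(t+1)·PV / [P·(1+y)²] = 14,603.3183 / (488.5481 × 1.244340) = 24.02178.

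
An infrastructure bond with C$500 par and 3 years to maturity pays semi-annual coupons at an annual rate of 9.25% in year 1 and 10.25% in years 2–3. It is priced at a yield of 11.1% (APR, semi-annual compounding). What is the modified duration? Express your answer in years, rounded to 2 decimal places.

Periodic yield y = 0.0555. First find Macaulay duration:
  t   CF        PV=CF/(1+0.0555)^t    t·PV
  1       23.125        21.9090        21.9090
  2       23.125        20.7570        41.5141
  3       25.625        21.7916        65.3748
  4       25.625        20.6458        82.5830
  5       25.625        19.5602        97.8009
  6      525.625       380.1251     2,280.7508
  Σ                    484.7888     2,589.9326
P = 484.7888; Macaulay duration = 2,589.9326 / 484.7888 = 5.34239 half-year periods = 2.67120 years.
Modified duration = D_Mac / (1 + y) = 2.67120 / 1.0555 = 2.53074 years.

2.53 years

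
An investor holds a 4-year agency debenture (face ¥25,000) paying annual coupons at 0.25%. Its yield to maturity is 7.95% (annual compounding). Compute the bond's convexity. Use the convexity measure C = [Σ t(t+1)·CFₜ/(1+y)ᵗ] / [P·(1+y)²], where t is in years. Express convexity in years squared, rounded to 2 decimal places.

17.06

With y = 0.0795:
  t   CF        PV=CF/(1+0.0795)^t    t·PV        t(t+1)·PV
  1        62.50        57.8972        57.8972         115.7943
  2        62.50        53.6333       107.2667         321.8000
  3        62.50        49.6835       149.0505         596.2019
  4    25,062.50    18,455.8394    73,823.3578     369,116.7888
  Σ                 18,617.0534    74,137.5720     370,150.5849
P = 18,617.0534.
Convexity = Σ t(t+1)·PV / [P·(1+y)²] = 370,150.5849 / (18,617.0534 × 1.165320) = 17.06170.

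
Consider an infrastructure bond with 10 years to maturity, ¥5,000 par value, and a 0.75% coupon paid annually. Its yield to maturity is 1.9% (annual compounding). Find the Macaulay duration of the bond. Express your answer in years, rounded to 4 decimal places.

Periodic yield y = 0.019. Discount each cash flow and weight by its year:
  t   CF        PV=CF/(1+0.019)^t    t·PV
  1        37.50        36.8008        36.8008
  2        37.50        36.1146        72.2292
  3        37.50        35.4412       106.3237
  4        37.50        34.7804       139.1216
  5        37.50        34.1319       170.6595
  6        37.50        33.4955       200.9729
  7        37.50        32.8709       230.0965
  8        37.50        32.2580       258.0642
  9        37.50        31.6566       284.9090
  10    5,037.50     4,173.2386    41,732.3863
  Σ                  4,480.7885    43,231.5636
Price P = Σ PV = 4,480.7885.
Macaulay duration = Σ(t·PV) / P = 43,231.5636 / 4,480.7885 = 9.64820 years.

9.6482 years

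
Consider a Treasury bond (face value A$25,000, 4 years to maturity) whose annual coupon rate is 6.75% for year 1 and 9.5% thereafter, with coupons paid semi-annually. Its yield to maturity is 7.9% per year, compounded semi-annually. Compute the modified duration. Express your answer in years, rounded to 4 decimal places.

3.3718 years

Periodic yield y = 0.0395. First find Macaulay duration:
  t   CF        PV=CF/(1+0.0395)^t    t·PV
  1       843.75       811.6883       811.6883
  2       843.75       780.8449     1,561.6899
  3     1,187.50     1,057.2073     3,171.6218
  4     1,187.50     1,017.0344     4,068.1376
  5     1,187.50       978.3881     4,891.9404
  6     1,187.50       941.2103     5,647.2616
  7     1,187.50       905.4452     6,338.1163
  8    26,187.50    19,208.7052   153,669.6415
  Σ                 25,700.5236   180,160.0973
P = 25,700.5236; Macaulay duration = 180,160.0973 / 25,700.5236 = 7.00998 half-year periods = 3.50499 years.
Modified duration = D_Mac / (1 + y) = 3.50499 / 1.0395 = 3.37180 years.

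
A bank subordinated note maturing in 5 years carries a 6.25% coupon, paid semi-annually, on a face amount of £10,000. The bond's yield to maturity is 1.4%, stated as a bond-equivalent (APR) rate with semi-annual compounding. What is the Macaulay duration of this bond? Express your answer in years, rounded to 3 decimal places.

Periodic yield y = 0.007. Discount each cash flow and weight by its period:
  t   CF        PV=CF/(1+0.007)^t    t·PV
  1       312.50       310.3277       310.3277
  2       312.50       308.1705       616.3410
  3       312.50       306.0283       918.0849
  4       312.50       303.9010     1,215.6040
  5       312.50       301.7885     1,508.9424
  6       312.50       299.6907     1,798.1439
  7       312.50       297.6074     2,083.2518
  8       312.50       295.5386     2,364.3090
  9       312.50       293.4842     2,641.3582
  10   10,312.50     9,617.6564    96,176.5637
  Σ                 12,334.1933   109,632.9268
Price P = Σ PV = 12,334.1933.
Macaulay duration = Σ(t·PV) / P = 109,632.9268 / 12,334.1933 = 8.88854 half-year periods.
In years: 8.88854 / 2 = 4.44427 years.

4.444 years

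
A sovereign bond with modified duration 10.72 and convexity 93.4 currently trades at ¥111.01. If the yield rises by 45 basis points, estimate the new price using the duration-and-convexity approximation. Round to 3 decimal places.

¥105.760

Duration effect: -D_mod·Δy = -10.72 × (+0.0045) = -0.048240
Convexity effect: ½·C·(Δy)² = 0.5 × 93.4 × (0.0045)² = +0.000945675
ΔP/P ≈ -0.048240 + 0.000945675 = -0.047294325
New price ≈ 111.01 × (1 - 0.047294325) = 105.75985698175.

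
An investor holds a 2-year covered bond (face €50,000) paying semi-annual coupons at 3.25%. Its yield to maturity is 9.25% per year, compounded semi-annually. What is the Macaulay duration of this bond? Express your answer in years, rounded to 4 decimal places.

Periodic yield y = 0.04625. Discount each cash flow and weight by its period:
  t   CF        PV=CF/(1+0.04625)^t    t·PV
  1       812.50       776.5830       776.5830
  2       812.50       742.2538     1,484.5076
  3       812.50       709.4421     2,128.3263
  4    50,812.50    42,406.1338   169,624.5351
  Σ                 44,634.4127   174,013.9520
Price P = Σ PV = 44,634.4127.
Macaulay duration = Σ(t·PV) / P = 174,013.9520 / 44,634.4127 = 3.89865 half-year periods.
In years: 3.89865 / 2 = 1.94932 years.

1.9493 years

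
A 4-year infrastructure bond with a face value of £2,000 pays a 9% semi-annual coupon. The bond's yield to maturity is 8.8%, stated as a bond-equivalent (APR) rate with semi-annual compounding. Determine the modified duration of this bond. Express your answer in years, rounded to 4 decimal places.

Periodic yield y = 0.044. First find Macaulay duration:
  t   CF        PV=CF/(1+0.044)^t    t·PV
  1        90.00        86.2069        86.2069
  2        90.00        82.5737       165.1473
  3        90.00        79.0935       237.2806
  4        90.00        75.7601       303.0404
  5        90.00        72.5671       362.8357
  6        90.00        69.5088       417.0525
  7        90.00        66.5793       466.0549
  8     2,090.00     1,480.9565    11,847.6519
  Σ                  2,013.2458    13,885.2702
P = 2,013.2458; Macaulay duration = 13,885.2702 / 2,013.2458 = 6.89696 half-year periods = 3.44848 years.
Modified duration = D_Mac / (1 + y) = 3.44848 / 1.044 = 3.30314 years.

3.3031 years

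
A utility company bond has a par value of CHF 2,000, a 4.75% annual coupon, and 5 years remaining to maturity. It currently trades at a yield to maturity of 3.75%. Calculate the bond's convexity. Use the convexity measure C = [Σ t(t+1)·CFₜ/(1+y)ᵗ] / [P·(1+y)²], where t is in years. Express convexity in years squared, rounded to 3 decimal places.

With y = 0.0375:
  t   CF        PV=CF/(1+0.0375)^t    t·PV        t(t+1)·PV
  1        95.00        91.5663        91.5663         183.1325
  2        95.00        88.2566       176.5133         529.5398
  3        95.00        85.0666       255.1999       1,020.7997
  4        95.00        81.9919       327.9678       1,639.8389
  5     2,095.00     1,742.7837     8,713.9187      52,283.5123
  Σ                  2,089.6652     9,565.1660      55,656.8233
P = 2,089.6652.
Convexity = Σ t(t+1)·PV / [P·(1+y)²] = 55,656.8233 / (2,089.6652 × 1.076406) = 24.74375.

24.744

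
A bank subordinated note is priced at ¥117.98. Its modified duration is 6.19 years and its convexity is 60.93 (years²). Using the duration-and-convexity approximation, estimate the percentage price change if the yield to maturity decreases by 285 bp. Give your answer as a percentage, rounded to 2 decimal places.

+20.12%

Duration effect: -D_mod·Δy = -6.19 × (-0.0285) = +0.176415
Convexity effect: ½·C·(Δy)² = 0.5 × 60.93 × (-0.0285)² = +0.02474519625
ΔP/P ≈ +0.176415 + 0.02474519625 = +0.20116019625
= +20.116019625%.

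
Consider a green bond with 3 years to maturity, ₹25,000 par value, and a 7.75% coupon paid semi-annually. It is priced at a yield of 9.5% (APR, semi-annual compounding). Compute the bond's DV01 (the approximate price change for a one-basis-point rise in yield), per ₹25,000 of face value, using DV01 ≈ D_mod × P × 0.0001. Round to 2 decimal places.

₹6.22

Periodic yield y = 0.0475.
  t   CF        PV=CF/(1+0.0475)^t    t·PV
  1       968.75       924.8210       924.8210
  2       968.75       882.8840     1,765.7680
  3       968.75       842.8487     2,528.5461
  4       968.75       804.6288     3,218.5153
  5       968.75       768.1421     3,840.7104
  6    25,968.75    19,657.4353   117,944.6120
  Σ                 23,880.7600   130,222.9728
P = 23,880.7600; D_Mac = 5.45305 half-year periods = 2.72652 yrs; D_mod = 2.60289 yrs.
DV01 ≈ 2.60289 × 23,880.7600 × 0.0001 = 6.215894.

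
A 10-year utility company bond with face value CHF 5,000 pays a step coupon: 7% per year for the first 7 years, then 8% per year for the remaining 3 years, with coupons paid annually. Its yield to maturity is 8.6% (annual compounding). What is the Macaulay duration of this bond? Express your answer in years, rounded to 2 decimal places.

7.38 years

Periodic yield y = 0.086. Discount each cash flow and weight by its year:
  t   CF        PV=CF/(1+0.086)^t    t·PV
  1       350.00       322.2836       322.2836
  2       350.00       296.7621       593.5241
  3       350.00       273.2616       819.7847
  4       350.00       251.6221     1,006.4883
  5       350.00       231.6962     1,158.4810
  6       350.00       213.3483     1,280.0895
  7       350.00       196.4533     1,375.1729
  8       400.00       206.7385     1,653.9081
  9       400.00       190.3670     1,713.3026
  10    5,400.00     2,366.4401    23,664.4005
  Σ                  4,548.9726    33,587.4355
Price P = Σ PV = 4,548.9726.
Macaulay duration = Σ(t·PV) / P = 33,587.4355 / 4,548.9726 = 7.38352 years.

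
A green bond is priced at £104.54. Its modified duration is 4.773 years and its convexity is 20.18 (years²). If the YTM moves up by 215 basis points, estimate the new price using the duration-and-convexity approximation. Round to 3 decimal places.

£94.300

Duration effect: -D_mod·Δy = -4.773 × (+0.0215) = -0.1026195
Convexity effect: ½·C·(Δy)² = 0.5 × 20.18 × (0.0215)² = +0.0046641025
ΔP/P ≈ -0.1026195 + 0.0046641025 = -0.0979553975
New price ≈ 104.54 × (1 - 0.0979553975) = 94.29974274535.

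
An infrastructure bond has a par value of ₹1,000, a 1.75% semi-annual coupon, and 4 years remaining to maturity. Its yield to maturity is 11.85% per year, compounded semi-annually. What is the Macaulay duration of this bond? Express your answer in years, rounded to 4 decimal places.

Periodic yield y = 0.05925. Discount each cash flow and weight by its period:
  t   CF        PV=CF/(1+0.05925)^t    t·PV
  1         8.75         8.2606         8.2606
  2         8.75         7.7985        15.5970
  3         8.75         7.3623        22.0869
  4         8.75         6.9505        27.8019
  5         8.75         6.5617        32.8084
  6         8.75         6.1947        37.1679
  7         8.75         5.8482        40.9371
  8     1,008.75       636.4961     5,091.9690
  Σ                    685.4724     5,276.6288
Price P = Σ PV = 685.4724.
Macaulay duration = Σ(t·PV) / P = 5,276.6288 / 685.4724 = 7.69780 half-year periods.
In years: 7.69780 / 2 = 3.84890 years.

3.8489 years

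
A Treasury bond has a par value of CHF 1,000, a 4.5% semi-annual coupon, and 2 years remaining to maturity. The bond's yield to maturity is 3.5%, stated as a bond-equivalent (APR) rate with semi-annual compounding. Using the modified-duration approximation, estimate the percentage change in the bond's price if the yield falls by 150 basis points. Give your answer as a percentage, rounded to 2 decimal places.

Periodic yield y = 0.0175. Modified duration first:
  t   CF        PV=CF/(1+0.0175)^t    t·PV
  1        22.50        22.1130        22.1130
  2        22.50        21.7327        43.4654
  3        22.50        21.3589        64.0768
  4     1,022.50       953.9501     3,815.8003
  Σ                  1,019.1547     3,945.4555
P = 1,019.1547; D_Mac = 3.87130 half-year periods = 1.93565 yrs; D_mod = 1.93565/(1+0.0175) = 1.90236 yrs.
ΔP/P ≈ -D_mod · Δy = -1.90236 × (-0.015) = +0.028535 = +2.8535%.

+2.85%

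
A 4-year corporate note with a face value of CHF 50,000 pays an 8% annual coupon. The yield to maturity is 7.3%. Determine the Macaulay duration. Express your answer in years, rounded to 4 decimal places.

3.5824 years

Periodic yield y = 0.073. Discount each cash flow and weight by its year:
  t   CF        PV=CF/(1+0.073)^t    t·PV
  1     4,000.00     3,727.8658     3,727.8658
  2     4,000.00     3,474.2458     6,948.4917
  3     4,000.00     3,237.8806     9,713.6417
  4    54,000.00    40,737.5468   162,950.1870
  Σ                 51,177.5390   183,340.1862
Price P = Σ PV = 51,177.5390.
Macaulay duration = Σ(t·PV) / P = 183,340.1862 / 51,177.5390 = 3.58243 years.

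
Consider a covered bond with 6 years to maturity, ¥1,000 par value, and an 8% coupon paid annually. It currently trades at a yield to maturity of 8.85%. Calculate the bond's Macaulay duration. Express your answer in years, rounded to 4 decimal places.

Periodic yield y = 0.0885. Discount each cash flow and weight by its year:
  t   CF        PV=CF/(1+0.0885)^t    t·PV
  1        80.00        73.4956        73.4956
  2        80.00        67.5201       135.0402
  3        80.00        62.0304       186.0912
  4        80.00        56.9871       227.9482
  5        80.00        52.3538       261.7688
  6     1,080.00       649.3116     3,895.8695
  Σ                    961.6986     4,780.2136
Price P = Σ PV = 961.6986.
Macaulay duration = Σ(t·PV) / P = 4,780.2136 / 961.6986 = 4.97059 years.

4.9706 years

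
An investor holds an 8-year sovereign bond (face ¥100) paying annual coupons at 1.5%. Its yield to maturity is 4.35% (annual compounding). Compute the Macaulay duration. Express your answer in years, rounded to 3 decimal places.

Periodic yield y = 0.0435. Discount each cash flow and weight by its year:
  t   CF        PV=CF/(1+0.0435)^t    t·PV
  1         1.50         1.4375         1.4375
  2         1.50         1.3775         2.7551
  3         1.50         1.3201         3.9604
  4         1.50         1.2651         5.0604
  5         1.50         1.2124         6.0618
  6         1.50         1.1618         6.9709
  7         1.50         1.1134         7.7937
  8       101.50        72.1982       577.5857
  Σ                     81.0860       611.6253
Price P = Σ PV = 81.0860.
Macaulay duration = Σ(t·PV) / P = 611.6253 / 81.0860 = 7.54292 years.

7.543 years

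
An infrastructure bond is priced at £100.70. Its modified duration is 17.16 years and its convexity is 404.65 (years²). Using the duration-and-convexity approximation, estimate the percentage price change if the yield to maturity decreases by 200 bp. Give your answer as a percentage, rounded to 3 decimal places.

Duration effect: -D_mod·Δy = -17.16 × (-0.02) = +0.343200
Convexity effect: ½·C·(Δy)² = 0.5 × 404.65 × (-0.02)² = +0.0809300
ΔP/P ≈ +0.343200 + 0.0809300 = +0.424130
= +42.4130%.

+42.413%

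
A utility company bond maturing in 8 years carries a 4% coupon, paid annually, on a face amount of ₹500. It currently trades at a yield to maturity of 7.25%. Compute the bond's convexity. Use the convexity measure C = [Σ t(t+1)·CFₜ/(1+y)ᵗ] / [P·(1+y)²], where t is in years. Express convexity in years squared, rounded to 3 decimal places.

50.985

With y = 0.0725:
  t   CF        PV=CF/(1+0.0725)^t    t·PV        t(t+1)·PV
  1        20.00        18.6480        18.6480          37.2960
  2        20.00        17.3874        34.7749         104.3246
  3        20.00        16.2121        48.6362         194.5447
  4        20.00        15.1161        60.4645         302.3227
  5        20.00        14.0943        70.4715         422.8290
  6        20.00        13.1415        78.8492         551.9446
  7        20.00        12.2532        85.7723         686.1782
  8       520.00       297.0468     2,376.3747      21,387.3725
  Σ                    403.8995     2,773.9913      23,686.8123
P = 403.8995.
Convexity = Σ t(t+1)·PV / [P·(1+y)²] = 23,686.8123 / (403.8995 × 1.150256) = 50.98456.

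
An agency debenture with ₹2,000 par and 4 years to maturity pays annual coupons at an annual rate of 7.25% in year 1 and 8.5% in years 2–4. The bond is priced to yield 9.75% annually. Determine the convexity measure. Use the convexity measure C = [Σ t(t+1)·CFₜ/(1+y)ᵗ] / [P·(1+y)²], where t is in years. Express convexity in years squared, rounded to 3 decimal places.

With y = 0.0975:
  t   CF        PV=CF/(1+0.0975)^t    t·PV        t(t+1)·PV
  1       145.00       132.1185       132.1185         264.2369
  2       170.00       141.1367       282.2733         846.8200
  3       170.00       128.5983       385.7950       1,543.1800
  4     2,170.00     1,495.6901     5,982.7604      29,913.8019
  Σ                  1,897.5435     6,782.9472      32,568.0388
P = 1,897.5435.
Convexity = Σ t(t+1)·PV / [P·(1+y)²] = 32,568.0388 / (1,897.5435 × 1.204506) = 14.24921.

14.249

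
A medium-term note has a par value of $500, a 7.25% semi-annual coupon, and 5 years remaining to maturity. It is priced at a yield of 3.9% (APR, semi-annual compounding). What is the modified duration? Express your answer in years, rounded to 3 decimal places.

Periodic yield y = 0.0195. First find Macaulay duration:
  t   CF        PV=CF/(1+0.0195)^t    t·PV
  1       18.125        17.7783        17.7783
  2       18.125        17.4383        34.8766
  3       18.125        17.1047        51.3142
  4       18.125        16.7776        67.1103
  5       18.125        16.4567        82.2833
  6       18.125        16.1419        96.8514
  7       18.125        15.8332       110.8321
  8       18.125        15.5303       124.2425
  9       18.125        15.2333       137.0994
  10     518.125       427.1321     4,271.3214
  Σ                    575.4263     4,993.7094
P = 575.4263; Macaulay duration = 4,993.7094 / 575.4263 = 8.67828 half-year periods = 4.33914 years.
Modified duration = D_Mac / (1 + y) = 4.33914 / 1.0195 = 4.25614 years.

4.256 years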